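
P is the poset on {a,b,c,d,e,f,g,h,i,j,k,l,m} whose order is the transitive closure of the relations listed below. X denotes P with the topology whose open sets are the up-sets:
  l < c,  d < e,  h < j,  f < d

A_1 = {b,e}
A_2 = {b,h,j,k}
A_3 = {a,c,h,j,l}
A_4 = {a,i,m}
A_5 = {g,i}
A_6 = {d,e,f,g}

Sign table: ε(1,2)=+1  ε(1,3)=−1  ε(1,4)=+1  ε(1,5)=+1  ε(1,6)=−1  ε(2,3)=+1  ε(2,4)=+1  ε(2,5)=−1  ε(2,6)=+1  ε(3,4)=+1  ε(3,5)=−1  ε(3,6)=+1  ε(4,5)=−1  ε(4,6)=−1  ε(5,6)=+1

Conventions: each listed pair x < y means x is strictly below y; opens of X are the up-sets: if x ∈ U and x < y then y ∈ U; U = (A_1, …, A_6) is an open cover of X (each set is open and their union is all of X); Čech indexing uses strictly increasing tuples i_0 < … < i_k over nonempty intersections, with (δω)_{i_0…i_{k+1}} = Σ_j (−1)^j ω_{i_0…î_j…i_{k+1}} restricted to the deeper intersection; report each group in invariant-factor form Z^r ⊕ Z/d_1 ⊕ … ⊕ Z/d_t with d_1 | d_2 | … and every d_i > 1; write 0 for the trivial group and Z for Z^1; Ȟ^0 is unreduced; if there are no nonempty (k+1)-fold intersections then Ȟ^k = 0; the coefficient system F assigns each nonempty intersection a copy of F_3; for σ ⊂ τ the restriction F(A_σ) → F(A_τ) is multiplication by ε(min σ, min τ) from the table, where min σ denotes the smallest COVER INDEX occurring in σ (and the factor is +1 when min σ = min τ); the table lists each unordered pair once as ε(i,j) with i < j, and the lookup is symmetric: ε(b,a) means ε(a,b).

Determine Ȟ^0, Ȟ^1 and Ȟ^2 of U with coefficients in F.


cover nerve:
  A12={b} A16={e} A23={h,j} A34={a} A45={i} A56={g}
C dims 6,6; δ0: rk_F3 5
Ȟ^0: (6−5)−0=1 ⇒ Z/3
Ȟ^1: (6−0)−5=1 ⇒ Z/3
Ȟ^2: (0−0)−0=0 ⇒ 0

Ȟ^0 ≅ Z/3,  Ȟ^1 ≅ Z/3,  Ȟ^2 ≅ 0


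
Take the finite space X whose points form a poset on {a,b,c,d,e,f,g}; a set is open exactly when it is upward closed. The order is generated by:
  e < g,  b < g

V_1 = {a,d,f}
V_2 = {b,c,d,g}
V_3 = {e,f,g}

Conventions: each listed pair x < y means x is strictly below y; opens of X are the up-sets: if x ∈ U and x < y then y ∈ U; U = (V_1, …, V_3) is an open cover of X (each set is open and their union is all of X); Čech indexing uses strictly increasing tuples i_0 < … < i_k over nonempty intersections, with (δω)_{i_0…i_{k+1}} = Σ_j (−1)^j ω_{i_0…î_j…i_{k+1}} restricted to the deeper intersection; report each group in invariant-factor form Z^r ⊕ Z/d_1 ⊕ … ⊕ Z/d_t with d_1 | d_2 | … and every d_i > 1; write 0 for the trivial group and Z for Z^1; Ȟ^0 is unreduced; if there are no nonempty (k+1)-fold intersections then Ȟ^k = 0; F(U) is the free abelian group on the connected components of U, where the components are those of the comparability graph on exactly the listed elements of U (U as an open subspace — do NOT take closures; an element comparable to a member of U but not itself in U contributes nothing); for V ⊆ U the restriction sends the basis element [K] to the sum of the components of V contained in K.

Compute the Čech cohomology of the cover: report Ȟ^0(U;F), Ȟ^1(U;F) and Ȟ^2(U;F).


intersection data:
  V12={d} V13={f} V23={g}
components per intersection:
  V1: {a} {d} {f}
  V2: {b,g} {c} {d}
  V3: {e,g} {f}
  V12: {d}
  V13: {f}
  V23: {g}
C dims 8,3; δ0: rk 3, SNF 1^3
Ȟ^0 = (8 − 3) − 0 = 5, so Ȟ^0 ≅ Z^5
Ȟ^1 = (3 − 0) − 3 = 0, so Ȟ^1 ≅ 0
Ȟ^2 = (0 − 0) − 0 = 0, so Ȟ^2 ≅ 0

Ȟ^0(U;F) ≅ Z^5, Ȟ^1(U;F) ≅ 0, Ȟ^2(U;F) ≅ 0


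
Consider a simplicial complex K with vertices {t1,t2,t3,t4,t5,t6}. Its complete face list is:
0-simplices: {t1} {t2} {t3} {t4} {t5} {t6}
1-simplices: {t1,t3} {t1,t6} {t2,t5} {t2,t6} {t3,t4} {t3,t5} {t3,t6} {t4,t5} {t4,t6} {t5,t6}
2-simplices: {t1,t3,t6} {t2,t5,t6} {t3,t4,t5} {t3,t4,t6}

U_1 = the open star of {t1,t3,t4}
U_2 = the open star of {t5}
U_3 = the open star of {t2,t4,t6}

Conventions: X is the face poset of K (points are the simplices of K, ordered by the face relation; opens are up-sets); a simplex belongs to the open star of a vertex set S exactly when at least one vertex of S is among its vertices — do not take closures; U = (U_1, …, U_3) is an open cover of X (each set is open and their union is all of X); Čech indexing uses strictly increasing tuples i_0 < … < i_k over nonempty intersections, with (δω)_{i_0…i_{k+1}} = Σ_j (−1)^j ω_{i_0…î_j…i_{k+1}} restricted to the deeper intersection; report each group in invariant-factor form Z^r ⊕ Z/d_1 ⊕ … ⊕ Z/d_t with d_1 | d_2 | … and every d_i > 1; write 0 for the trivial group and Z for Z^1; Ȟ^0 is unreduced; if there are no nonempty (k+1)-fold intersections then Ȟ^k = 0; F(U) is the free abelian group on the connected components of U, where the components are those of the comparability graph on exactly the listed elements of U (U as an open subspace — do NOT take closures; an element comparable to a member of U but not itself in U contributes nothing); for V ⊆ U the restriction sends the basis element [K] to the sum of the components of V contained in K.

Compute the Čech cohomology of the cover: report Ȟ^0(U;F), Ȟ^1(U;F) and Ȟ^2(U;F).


nonempty intersections:
  U1={{t1},{t3},{t4},{t1,t3},{t1,t6},{t3,t4},{t3,t5},{t3,t6},{t4,t5},{t4,t6},{t1,t3,t6},{t3,t4,t5},{t3,t4,t6}} U2={{t5},{t2,t5},{t3,t5},{t4,t5},{t5,t6},{t2,t5,t6},{t3,t4,t5}} U3={{t2},{t4},{t6},{t1,t6},{t2,t5},{t2,t6},{t3,t4},{t3,t6},{t4,t5},{t4,t6},{t5,t6},{t1,t3,t6},{t2,t5,t6},{t3,t4,t5},{t3,t4,t6}}
  U12={{t3,t5},{t4,t5},{t3,t4,t5}} U13={{t4},{t1,t6},{t3,t4},{t3,t6},{t4,t5},{t4,t6},{t1,t3,t6},{t3,t4,t5},{t3,t4,t6}} U23={{t2,t5},{t4,t5},{t5,t6},{t2,t5,t6},{t3,t4,t5}}
  U123={{t4,t5},{t3,t4,t5}}
components per intersection:
  U1: {{t1},{t3},{t4},{t1,t3},{t1,t6},{t3,t4},{t3,t5},{t3,t6},{t4,t5},{t4,t6},{t1,t3,t6},{t3,t4,t5},{t3,t4,t6}}
  U2: {{t5},{t2,t5},{t3,t5},{t4,t5},{t5,t6},{t2,t5,t6},{t3,t4,t5}}
  U3: {{t2},{t4},{t6},{t1,t6},{t2,t5},{t2,t6},{t3,t4},{t3,t6},{t4,t5},{t4,t6},{t5,t6},{t1,t3,t6},{t2,t5,t6},{t3,t4,t5},{t3,t4,t6}}
  U12: {{t3,t5},{t4,t5},{t3,t4,t5}}
  U13: {{t4},{t1,t6},{t3,t4},{t3,t6},{t4,t5},{t4,t6},{t1,t3,t6},{t3,t4,t5},{t3,t4,t6}}
  U23: {{t2,t5},{t5,t6},{t2,t5,t6}} {{t4,t5},{t3,t4,t5}}
  U123: {{t4,t5},{t3,t4,t5}}
C dims 3,4,1; δ0: rk 2, SNF 1^2; δ1: rk 1, SNF 1^1
Ȟ^0: (3−2)−0=1 ⇒ Z
Ȟ^1: (4−1)−2=1 ⇒ Z
Ȟ^2: (1−0)−1=0 ⇒ 0

Ȟ^0 = Z, Ȟ^1 = Z and Ȟ^2 = 0


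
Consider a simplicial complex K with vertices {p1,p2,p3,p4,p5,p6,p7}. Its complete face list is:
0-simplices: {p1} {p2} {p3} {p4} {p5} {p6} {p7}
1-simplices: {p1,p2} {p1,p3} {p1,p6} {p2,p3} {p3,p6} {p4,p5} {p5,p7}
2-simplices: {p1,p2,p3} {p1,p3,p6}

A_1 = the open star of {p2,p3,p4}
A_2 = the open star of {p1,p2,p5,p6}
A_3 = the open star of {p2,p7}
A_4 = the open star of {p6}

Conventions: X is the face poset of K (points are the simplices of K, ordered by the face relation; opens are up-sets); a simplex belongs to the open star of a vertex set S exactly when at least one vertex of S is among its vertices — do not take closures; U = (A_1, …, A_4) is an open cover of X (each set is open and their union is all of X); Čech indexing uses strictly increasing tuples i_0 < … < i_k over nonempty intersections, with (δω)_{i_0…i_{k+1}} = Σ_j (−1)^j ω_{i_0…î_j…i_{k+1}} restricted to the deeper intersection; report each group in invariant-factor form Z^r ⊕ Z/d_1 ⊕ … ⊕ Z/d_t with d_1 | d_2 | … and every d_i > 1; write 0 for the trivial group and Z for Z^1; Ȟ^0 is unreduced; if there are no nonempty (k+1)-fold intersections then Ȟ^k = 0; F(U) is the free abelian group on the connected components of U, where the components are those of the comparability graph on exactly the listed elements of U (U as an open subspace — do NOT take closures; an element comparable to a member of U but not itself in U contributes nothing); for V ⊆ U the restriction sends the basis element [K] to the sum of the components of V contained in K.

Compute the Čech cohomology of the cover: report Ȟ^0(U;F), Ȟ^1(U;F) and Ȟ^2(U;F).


Ȟ^0(U;F) ≅ Z^2, Ȟ^1(U;F) ≅ 0, Ȟ^2(U;F) ≅ 0

nonempty intersections:
  A1={{p2},{p3},{p4},{p1,p2},{p1,p3},{p2,p3},{p3,p6},{p4,p5},{p1,p2,p3},{p1,p3,p6}} A2={{p1},{p2},{p5},{p6},{p1,p2},{p1,p3},{p1,p6},{p2,p3},{p3,p6},{p4,p5},{p5,p7},{p1,p2,p3},{p1,p3,p6}} A3={{p2},{p7},{p1,p2},{p2,p3},{p5,p7},{p1,p2,p3}} A4={{p6},{p1,p6},{p3,p6},{p1,p3,p6}}
  A12={{p2},{p1,p2},{p1,p3},{p2,p3},{p3,p6},{p4,p5},{p1,p2,p3},{p1,p3,p6}} A13={{p2},{p1,p2},{p2,p3},{p1,p2,p3}} A14={{p3,p6},{p1,p3,p6}} A23={{p2},{p1,p2},{p2,p3},{p5,p7},{p1,p2,p3}} A24={{p6},{p1,p6},{p3,p6},{p1,p3,p6}}
  A123={{p2},{p1,p2},{p2,p3},{p1,p2,p3}} A124={{p3,p6},{p1,p3,p6}}
components per intersection:
  A1: {{p2},{p3},{p1,p2},{p1,p3},{p2,p3},{p3,p6},{p1,p2,p3},{p1,p3,p6}} {{p4},{p4,p5}}
  A2: {{p1},{p2},{p6},{p1,p2},{p1,p3},{p1,p6},{p2,p3},{p3,p6},{p1,p2,p3},{p1,p3,p6}} {{p5},{p4,p5},{p5,p7}}
  A3: {{p2},{p1,p2},{p2,p3},{p1,p2,p3}} {{p7},{p5,p7}}
  A4: {{p6},{p1,p6},{p3,p6},{p1,p3,p6}}
  A12: {{p2},{p1,p2},{p1,p3},{p2,p3},{p3,p6},{p1,p2,p3},{p1,p3,p6}} {{p4,p5}}
  A13: {{p2},{p1,p2},{p2,p3},{p1,p2,p3}}
  A14: {{p3,p6},{p1,p3,p6}}
  A23: {{p2},{p1,p2},{p2,p3},{p1,p2,p3}} {{p5,p7}}
  A24: {{p6},{p1,p6},{p3,p6},{p1,p3,p6}}
  A123: {{p2},{p1,p2},{p2,p3},{p1,p2,p3}}
  A124: {{p3,p6},{p1,p3,p6}}
C dims 7,7,2; δ0: rk 5, SNF 1^5; δ1: rk 2, SNF 1^2
Ȟ^0: (7−5)−0=2 ⇒ Z^2
Ȟ^1: (7−2)−5=0 ⇒ 0
Ȟ^2: (2−0)−2=0 ⇒ 0


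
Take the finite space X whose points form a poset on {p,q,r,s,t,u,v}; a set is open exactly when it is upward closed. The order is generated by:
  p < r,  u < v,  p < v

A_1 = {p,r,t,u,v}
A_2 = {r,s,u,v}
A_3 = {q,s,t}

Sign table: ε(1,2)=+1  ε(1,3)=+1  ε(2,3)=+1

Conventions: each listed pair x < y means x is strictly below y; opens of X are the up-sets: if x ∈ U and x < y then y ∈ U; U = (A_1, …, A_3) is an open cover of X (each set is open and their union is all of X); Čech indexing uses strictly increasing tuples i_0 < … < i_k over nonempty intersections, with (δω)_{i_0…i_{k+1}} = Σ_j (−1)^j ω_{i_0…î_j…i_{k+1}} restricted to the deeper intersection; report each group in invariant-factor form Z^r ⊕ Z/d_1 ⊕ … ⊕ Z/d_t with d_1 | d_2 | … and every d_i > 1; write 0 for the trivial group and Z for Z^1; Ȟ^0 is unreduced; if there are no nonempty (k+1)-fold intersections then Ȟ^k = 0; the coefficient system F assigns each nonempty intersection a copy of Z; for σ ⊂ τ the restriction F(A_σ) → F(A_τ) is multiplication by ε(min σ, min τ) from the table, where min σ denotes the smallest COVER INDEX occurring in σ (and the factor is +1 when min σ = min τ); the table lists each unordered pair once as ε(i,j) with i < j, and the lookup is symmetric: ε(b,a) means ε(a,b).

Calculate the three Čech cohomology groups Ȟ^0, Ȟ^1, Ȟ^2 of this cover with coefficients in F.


cover nerve:
  A12={r,u,v} A13={t} A23={s}
C dims 3,3; δ0: rk 2, SNF 1^2
Ȟ^0: (3−2)−0=1 ⇒ Z
Ȟ^1: (3−0)−2=1 ⇒ Z
Ȟ^2: (0−0)−0=0 ⇒ 0

Ȟ^0(U;F) ≅ Z; Ȟ^1(U;F) ≅ Z; Ȟ^2(U;F) ≅ 0


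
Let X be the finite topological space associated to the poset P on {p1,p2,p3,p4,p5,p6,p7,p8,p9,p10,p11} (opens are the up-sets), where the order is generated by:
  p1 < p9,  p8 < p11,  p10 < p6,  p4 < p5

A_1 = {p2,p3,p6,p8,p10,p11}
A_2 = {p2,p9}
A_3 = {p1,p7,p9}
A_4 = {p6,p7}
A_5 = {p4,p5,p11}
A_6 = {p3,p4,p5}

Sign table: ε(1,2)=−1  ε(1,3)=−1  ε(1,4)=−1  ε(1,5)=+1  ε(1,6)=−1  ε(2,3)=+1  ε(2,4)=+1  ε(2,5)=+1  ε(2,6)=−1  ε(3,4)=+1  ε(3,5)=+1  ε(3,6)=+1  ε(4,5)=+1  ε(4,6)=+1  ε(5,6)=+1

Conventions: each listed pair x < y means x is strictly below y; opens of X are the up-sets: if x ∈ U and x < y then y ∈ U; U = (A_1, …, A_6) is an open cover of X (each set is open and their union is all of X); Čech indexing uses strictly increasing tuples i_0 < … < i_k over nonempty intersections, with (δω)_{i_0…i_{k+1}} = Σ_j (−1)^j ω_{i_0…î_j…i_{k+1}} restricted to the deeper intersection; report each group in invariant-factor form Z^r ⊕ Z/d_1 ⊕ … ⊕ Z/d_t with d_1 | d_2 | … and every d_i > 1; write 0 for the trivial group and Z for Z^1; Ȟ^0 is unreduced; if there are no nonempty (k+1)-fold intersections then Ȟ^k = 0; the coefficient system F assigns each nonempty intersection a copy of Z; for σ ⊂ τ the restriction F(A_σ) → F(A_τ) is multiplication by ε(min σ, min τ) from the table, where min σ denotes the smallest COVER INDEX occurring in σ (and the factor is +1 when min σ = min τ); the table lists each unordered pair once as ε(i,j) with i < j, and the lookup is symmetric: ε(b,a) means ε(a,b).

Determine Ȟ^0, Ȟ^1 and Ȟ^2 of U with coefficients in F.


cover nerve:
  A12={p2} A14={p6} A15={p11} A16={p3} A23={p9} A34={p7} A56={p4,p5}
C dims 6,7; δ0: rk 6, SNF 1^5·2
Ȟ^0: (6−6)−0=0 ⇒ 0
Ȟ^1: (7−0)−6=1 plus torsion [2] ⇒ Z ⊕ Z/2
Ȟ^2: (0−0)−0=0 ⇒ 0

Ȟ^0(U;F) ≅ 0, Ȟ^1(U;F) ≅ Z ⊕ Z/2, Ȟ^2(U;F) ≅ 0


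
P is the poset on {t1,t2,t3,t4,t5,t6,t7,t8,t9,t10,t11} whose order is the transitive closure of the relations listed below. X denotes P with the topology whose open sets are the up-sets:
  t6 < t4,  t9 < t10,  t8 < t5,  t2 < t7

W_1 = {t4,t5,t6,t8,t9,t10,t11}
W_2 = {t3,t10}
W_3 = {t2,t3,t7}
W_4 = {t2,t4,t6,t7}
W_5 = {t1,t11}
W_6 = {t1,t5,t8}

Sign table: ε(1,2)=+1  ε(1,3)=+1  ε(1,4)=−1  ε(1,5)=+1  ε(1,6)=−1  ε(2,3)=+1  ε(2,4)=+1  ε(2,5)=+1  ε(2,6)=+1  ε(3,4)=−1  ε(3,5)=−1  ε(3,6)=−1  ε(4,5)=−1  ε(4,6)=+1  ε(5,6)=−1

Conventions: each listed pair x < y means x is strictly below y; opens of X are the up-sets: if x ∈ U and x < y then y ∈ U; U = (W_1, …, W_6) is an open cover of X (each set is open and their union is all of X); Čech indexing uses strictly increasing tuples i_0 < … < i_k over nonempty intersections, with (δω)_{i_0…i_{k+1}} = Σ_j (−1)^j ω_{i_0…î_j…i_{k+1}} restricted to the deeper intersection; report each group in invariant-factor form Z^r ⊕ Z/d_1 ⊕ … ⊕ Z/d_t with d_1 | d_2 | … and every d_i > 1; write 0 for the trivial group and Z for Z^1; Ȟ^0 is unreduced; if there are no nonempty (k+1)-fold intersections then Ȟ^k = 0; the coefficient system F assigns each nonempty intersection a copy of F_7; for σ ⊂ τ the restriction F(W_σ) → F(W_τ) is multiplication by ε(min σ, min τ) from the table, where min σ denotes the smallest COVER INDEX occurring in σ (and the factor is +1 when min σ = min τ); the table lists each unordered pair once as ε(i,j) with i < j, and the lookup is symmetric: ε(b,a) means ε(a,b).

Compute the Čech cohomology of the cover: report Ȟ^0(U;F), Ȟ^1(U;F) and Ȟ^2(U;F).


nerve of the cover:
  W12={t10} W14={t4,t6} W15={t11} W16={t5,t8} W23={t3} W34={t2,t7} W56={t1}
C dims 6,7; δ0: rk_F7 5
Ȟ^0 = (6 − 5) − 0 = 1, so Ȟ^0 ≅ Z/7
Ȟ^1 = (7 − 0) − 5 = 2, so Ȟ^1 ≅ Z/7 ⊕ Z/7
Ȟ^2 = (0 − 0) − 0 = 0, so Ȟ^2 ≅ 0

Ȟ^0 = Z/7,  Ȟ^1 = Z/7 ⊕ Z/7,  Ȟ^2 = 0


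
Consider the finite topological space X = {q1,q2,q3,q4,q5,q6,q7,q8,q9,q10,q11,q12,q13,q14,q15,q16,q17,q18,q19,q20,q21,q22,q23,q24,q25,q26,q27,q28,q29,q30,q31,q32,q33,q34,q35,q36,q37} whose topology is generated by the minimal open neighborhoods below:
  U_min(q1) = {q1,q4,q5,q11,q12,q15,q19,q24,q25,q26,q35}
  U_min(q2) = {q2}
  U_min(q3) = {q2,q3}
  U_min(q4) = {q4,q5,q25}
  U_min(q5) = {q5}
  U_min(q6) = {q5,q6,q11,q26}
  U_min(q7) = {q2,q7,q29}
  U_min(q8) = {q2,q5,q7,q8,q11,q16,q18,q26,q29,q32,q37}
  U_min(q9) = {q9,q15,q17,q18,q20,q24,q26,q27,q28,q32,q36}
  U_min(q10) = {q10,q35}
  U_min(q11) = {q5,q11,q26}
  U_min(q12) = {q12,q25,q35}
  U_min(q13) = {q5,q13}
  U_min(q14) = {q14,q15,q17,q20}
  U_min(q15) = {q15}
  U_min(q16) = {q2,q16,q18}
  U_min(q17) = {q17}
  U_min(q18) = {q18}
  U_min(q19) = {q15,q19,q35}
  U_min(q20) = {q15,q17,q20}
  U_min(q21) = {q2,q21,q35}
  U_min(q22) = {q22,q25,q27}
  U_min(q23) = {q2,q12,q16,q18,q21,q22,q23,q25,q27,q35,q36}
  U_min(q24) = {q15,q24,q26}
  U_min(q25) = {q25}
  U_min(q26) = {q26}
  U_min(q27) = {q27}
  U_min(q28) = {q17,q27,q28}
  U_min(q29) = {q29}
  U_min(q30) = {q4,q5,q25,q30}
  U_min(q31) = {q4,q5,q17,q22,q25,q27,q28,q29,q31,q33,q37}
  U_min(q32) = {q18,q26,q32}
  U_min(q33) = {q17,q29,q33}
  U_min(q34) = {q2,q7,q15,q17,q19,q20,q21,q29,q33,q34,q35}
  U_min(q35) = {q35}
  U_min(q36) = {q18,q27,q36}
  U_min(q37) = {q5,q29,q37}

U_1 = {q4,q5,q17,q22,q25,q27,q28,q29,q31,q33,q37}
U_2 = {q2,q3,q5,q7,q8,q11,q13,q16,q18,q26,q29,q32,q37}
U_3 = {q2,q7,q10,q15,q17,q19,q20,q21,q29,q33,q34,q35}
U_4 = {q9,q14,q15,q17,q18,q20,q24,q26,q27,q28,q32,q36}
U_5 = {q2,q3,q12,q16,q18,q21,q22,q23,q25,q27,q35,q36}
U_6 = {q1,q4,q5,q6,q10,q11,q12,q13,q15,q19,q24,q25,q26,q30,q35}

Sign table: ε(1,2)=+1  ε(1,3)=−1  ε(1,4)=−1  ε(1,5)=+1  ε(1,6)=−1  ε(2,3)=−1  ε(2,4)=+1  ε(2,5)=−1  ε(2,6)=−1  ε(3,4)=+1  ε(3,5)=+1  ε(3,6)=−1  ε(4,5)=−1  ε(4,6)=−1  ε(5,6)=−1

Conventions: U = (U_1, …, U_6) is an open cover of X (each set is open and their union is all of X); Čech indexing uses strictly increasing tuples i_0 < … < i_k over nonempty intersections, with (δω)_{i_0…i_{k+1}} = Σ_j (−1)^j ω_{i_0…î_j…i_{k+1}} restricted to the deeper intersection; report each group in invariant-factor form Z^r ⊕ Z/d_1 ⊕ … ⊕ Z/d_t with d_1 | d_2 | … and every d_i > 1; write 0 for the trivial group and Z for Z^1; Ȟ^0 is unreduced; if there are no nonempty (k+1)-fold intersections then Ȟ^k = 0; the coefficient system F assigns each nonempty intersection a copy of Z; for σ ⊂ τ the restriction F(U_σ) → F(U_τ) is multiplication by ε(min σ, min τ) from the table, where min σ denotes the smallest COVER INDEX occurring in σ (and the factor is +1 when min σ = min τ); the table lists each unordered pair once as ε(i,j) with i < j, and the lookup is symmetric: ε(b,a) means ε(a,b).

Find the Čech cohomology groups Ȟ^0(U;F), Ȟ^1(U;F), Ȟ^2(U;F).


nonempty intersections:
  U12={q5,q29,q37} U13={q17,q29,q33} U14={q17,q27,q28} U15={q22,q25,q27} U16={q4,q5,q25} U23={q2,q7,q29} U24={q18,q26,q32} U25={q2,q3,q16,q18} U26={q5,q11,q13,q26} U34={q15,q17,q20} U35={q2,q21,q35} U36={q10,q15,q19,q35} U45={q18,q27,q36} U46={q15,q24,q26} U56={q12,q25,q35}
  U123={q29} U126={q5} U134={q17} U145={q27} U156={q25} U235={q2} U245={q18} U246={q26} U346={q15} U356={q35}
C dims 6,15,10; δ0: rk 6, SNF 1^5·2; δ1: rk 9, SNF 1^9
Ȟ^0: (6−6)−0=0 ⇒ 0
Ȟ^1: (15−9)−6=0 plus torsion [2] ⇒ Z/2
Ȟ^2: (10−0)−9=1 ⇒ Z

Ȟ^0(U;F) ≅ 0, Ȟ^1(U;F) ≅ Z/2 and Ȟ^2(U;F) ≅ Z


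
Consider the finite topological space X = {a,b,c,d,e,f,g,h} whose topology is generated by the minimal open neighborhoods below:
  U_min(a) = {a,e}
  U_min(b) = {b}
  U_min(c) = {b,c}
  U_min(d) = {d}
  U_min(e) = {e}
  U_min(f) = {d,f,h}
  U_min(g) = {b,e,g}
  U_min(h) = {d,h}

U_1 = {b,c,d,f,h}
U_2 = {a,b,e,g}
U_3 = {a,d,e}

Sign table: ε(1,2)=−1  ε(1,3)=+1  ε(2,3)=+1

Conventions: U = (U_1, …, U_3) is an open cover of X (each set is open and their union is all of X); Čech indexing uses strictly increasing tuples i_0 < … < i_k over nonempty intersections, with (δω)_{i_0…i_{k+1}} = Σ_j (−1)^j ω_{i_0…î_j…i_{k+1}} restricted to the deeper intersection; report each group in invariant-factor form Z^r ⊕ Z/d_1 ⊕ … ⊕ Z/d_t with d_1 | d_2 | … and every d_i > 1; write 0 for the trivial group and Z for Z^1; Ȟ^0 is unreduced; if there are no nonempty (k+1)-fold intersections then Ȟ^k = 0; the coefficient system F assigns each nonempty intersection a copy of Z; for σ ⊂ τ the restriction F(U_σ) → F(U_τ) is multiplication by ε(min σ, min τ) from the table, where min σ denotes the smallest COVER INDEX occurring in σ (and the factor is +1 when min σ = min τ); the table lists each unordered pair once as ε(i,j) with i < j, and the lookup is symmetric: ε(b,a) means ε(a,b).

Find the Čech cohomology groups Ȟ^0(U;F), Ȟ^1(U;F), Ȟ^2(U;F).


Ȟ^0(U;F) ≅ 0, Ȟ^1(U;F) ≅ Z/2 and Ȟ^2(U;F) ≅ 0

nonempty overlaps:
  U12={b} U13={d} U23={a,e}
C dims 3,3; δ0: rk 3, SNF 1^2·2
degree 0: 3−3−0 = 0 → Ȟ^0 ≅ 0
degree 1: 3−0−3 = 0 plus torsion [2] → Ȟ^1 ≅ Z/2
degree 2: 0−0−0 = 0 → Ȟ^2 ≅ 0


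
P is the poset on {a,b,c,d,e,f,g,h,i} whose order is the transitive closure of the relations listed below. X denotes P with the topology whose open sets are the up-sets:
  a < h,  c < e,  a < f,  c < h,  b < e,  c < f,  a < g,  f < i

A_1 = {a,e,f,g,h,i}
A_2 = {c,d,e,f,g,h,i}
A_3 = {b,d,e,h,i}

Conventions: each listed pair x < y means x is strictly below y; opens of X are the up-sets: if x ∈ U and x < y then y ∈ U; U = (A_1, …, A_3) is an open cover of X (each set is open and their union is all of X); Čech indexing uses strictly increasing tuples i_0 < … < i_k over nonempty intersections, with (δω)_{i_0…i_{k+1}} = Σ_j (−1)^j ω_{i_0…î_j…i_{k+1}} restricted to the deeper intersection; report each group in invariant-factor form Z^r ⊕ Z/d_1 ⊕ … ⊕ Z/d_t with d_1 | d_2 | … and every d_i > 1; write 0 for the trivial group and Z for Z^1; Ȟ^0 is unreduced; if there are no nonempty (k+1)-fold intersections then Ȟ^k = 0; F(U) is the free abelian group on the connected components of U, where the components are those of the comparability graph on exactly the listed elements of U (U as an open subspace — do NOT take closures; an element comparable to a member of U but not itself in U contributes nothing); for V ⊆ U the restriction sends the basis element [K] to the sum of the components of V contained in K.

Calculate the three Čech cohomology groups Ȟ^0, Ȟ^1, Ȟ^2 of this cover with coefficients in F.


nerve simplices:
  A12={e,f,g,h,i} A13={e,h,i} A23={d,e,h,i}
  A123={e,h,i}
components per intersection:
  A1: {a,f,g,h,i} {e}
  A2: {c,e,f,h,i} {d} {g}
  A3: {b,e} {d} {h} {i}
  A12: {e} {f,i} {g} {h}
  A13: {e} {h} {i}
  A23: {d} {e} {h} {i}
  A123: {e} {h} {i}
C dims 9,11,3; δ0: rk 7, SNF 1^7; δ1: rk 3, SNF 1^3
degree 0: 9−7−0 = 2 → Ȟ^0 ≅ Z^2
degree 1: 11−3−7 = 1 → Ȟ^1 ≅ Z
degree 2: 3−0−3 = 0 → Ȟ^2 ≅ 0

Ȟ^0(U;F) ≅ Z^2; Ȟ^1(U;F) ≅ Z; Ȟ^2(U;F) ≅ 0


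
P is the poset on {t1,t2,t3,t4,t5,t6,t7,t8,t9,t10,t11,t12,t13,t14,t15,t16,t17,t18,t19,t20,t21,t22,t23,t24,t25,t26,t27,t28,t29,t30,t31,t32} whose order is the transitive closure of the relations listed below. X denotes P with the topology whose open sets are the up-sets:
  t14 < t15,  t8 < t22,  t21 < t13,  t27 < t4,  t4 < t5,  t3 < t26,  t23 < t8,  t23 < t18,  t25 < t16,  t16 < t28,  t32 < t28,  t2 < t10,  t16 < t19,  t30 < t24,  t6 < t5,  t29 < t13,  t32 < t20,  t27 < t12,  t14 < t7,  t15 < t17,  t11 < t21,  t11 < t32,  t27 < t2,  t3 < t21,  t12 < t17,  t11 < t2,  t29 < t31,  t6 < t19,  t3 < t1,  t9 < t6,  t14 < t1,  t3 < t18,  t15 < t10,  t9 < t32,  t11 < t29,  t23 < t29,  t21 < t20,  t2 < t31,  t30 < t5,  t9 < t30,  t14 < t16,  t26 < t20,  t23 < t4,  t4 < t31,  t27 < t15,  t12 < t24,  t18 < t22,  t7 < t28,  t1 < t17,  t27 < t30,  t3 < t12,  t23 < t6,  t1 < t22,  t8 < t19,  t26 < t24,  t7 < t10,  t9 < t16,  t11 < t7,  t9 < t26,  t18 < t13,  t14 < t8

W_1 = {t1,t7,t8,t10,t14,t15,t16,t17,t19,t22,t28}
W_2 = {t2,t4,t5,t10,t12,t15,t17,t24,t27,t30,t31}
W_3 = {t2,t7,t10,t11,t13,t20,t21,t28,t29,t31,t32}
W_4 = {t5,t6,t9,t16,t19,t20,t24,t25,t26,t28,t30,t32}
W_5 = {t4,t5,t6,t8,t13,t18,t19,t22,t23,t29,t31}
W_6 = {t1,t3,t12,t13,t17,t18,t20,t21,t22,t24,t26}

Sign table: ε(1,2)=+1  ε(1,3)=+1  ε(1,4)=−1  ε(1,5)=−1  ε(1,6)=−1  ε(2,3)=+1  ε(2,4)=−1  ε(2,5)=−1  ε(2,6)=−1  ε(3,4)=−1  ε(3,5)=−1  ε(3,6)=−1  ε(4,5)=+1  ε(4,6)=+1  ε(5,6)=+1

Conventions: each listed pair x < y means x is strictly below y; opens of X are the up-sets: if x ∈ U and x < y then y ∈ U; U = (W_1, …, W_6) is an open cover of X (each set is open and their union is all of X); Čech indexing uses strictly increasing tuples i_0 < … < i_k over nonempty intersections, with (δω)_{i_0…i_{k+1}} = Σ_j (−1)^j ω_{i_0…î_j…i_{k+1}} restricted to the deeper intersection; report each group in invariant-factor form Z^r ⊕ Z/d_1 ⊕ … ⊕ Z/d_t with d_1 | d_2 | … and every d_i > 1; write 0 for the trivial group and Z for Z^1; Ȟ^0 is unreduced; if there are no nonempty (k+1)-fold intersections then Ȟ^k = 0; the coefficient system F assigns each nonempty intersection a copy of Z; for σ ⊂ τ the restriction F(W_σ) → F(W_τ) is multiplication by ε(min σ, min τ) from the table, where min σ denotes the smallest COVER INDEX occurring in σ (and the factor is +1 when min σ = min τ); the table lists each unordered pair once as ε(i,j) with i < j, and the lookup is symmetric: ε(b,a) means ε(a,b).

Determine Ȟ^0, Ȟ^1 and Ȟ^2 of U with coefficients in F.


Ȟ^0(U;F) ≅ Z, Ȟ^1(U;F) ≅ 0, Ȟ^2(U;F) ≅ Z/2

nonempty intersections:
  W12={t10,t15,t17} W13={t7,t10,t28} W14={t16,t19,t28} W15={t8,t19,t22} W16={t1,t17,t22} W23={t2,t10,t31} W24={t5,t24,t30} W25={t4,t5,t31} W26={t12,t17,t24} W34={t20,t28,t32} W35={t13,t29,t31} W36={t13,t20,t21} W45={t5,t6,t19} W46={t20,t24,t26} W56={t13,t18,t22}
  W123={t10} W126={t17} W134={t28} W145={t19} W156={t22} W235={t31} W245={t5} W246={t24} W346={t20} W356={t13}
C dims 6,15,10; δ0: rk 5, SNF 1^5; δ1: rk 10, SNF 1^9·2
Ȟ^0: (6−5)−0=1 ⇒ Z
Ȟ^1: (15−10)−5=0 ⇒ 0
Ȟ^2: (10−0)−10=0 plus torsion [2] ⇒ Z/2


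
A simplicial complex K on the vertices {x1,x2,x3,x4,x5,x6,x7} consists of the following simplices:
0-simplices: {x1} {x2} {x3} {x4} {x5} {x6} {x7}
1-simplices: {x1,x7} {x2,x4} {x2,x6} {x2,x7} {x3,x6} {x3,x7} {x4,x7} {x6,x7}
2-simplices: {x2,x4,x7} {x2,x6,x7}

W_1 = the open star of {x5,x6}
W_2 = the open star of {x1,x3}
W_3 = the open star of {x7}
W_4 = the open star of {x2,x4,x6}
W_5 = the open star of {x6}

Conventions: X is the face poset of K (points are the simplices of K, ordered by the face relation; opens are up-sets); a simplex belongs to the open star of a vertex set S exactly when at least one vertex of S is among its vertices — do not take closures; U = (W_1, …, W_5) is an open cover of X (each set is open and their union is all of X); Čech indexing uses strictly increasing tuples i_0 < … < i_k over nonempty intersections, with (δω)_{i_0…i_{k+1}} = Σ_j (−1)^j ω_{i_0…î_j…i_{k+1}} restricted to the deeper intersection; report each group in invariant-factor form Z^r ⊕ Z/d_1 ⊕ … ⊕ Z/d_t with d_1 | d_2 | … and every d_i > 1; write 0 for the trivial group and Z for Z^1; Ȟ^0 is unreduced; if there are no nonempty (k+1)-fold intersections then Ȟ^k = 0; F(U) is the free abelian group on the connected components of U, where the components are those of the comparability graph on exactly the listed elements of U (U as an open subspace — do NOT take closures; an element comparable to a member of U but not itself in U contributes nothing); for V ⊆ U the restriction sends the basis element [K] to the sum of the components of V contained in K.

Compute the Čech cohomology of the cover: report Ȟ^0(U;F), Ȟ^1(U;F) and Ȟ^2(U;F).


Ȟ^0 ≅ Z^2,  Ȟ^1 ≅ Z,  Ȟ^2 ≅ 0

nonempty intersections:
  W1={{x5},{x6},{x2,x6},{x3,x6},{x6,x7},{x2,x6,x7}} W2={{x1},{x3},{x1,x7},{x3,x6},{x3,x7}} W3={{x7},{x1,x7},{x2,x7},{x3,x7},{x4,x7},{x6,x7},{x2,x4,x7},{x2,x6,x7}} W4={{x2},{x4},{x6},{x2,x4},{x2,x6},{x2,x7},{x3,x6},{x4,x7},{x6,x7},{x2,x4,x7},{x2,x6,x7}} W5={{x6},{x2,x6},{x3,x6},{x6,x7},{x2,x6,x7}}
  W12={{x3,x6}} W13={{x6,x7},{x2,x6,x7}} W14={{x6},{x2,x6},{x3,x6},{x6,x7},{x2,x6,x7}} W15={{x6},{x2,x6},{x3,x6},{x6,x7},{x2,x6,x7}} W23={{x1,x7},{x3,x7}} W24={{x3,x6}} W25={{x3,x6}} W34={{x2,x7},{x4,x7},{x6,x7},{x2,x4,x7},{x2,x6,x7}} W35={{x6,x7},{x2,x6,x7}} W45={{x6},{x2,x6},{x3,x6},{x6,x7},{x2,x6,x7}}
  W124={{x3,x6}} W125={{x3,x6}} W134={{x6,x7},{x2,x6,x7}} W135={{x6,x7},{x2,x6,x7}} W145={{x6},{x2,x6},{x3,x6},{x6,x7},{x2,x6,x7}} W245={{x3,x6}} W345={{x6,x7},{x2,x6,x7}}
  W1245={{x3,x6}} W1345={{x6,x7},{x2,x6,x7}}
components per intersection:
  W1: {{x5}} {{x6},{x2,x6},{x3,x6},{x6,x7},{x2,x6,x7}}
  W2: {{x1},{x1,x7}} {{x3},{x3,x6},{x3,x7}}
  W3: {{x7},{x1,x7},{x2,x7},{x3,x7},{x4,x7},{x6,x7},{x2,x4,x7},{x2,x6,x7}}
  W4: {{x2},{x4},{x6},{x2,x4},{x2,x6},{x2,x7},{x3,x6},{x4,x7},{x6,x7},{x2,x4,x7},{x2,x6,x7}}
  W5: {{x6},{x2,x6},{x3,x6},{x6,x7},{x2,x6,x7}}
  W12: {{x3,x6}}
  W13: {{x6,x7},{x2,x6,x7}}
  W14: {{x6},{x2,x6},{x3,x6},{x6,x7},{x2,x6,x7}}
  W15: {{x6},{x2,x6},{x3,x6},{x6,x7},{x2,x6,x7}}
  W23: {{x1,x7}} {{x3,x7}}
  W24: {{x3,x6}}
  W25: {{x3,x6}}
  W34: {{x2,x7},{x4,x7},{x6,x7},{x2,x4,x7},{x2,x6,x7}}
  W35: {{x6,x7},{x2,x6,x7}}
  W45: {{x6},{x2,x6},{x3,x6},{x6,x7},{x2,x6,x7}}
  W124: {{x3,x6}}
  W125: {{x3,x6}}
  W134: {{x6,x7},{x2,x6,x7}}
  W135: {{x6,x7},{x2,x6,x7}}
  W145: {{x6},{x2,x6},{x3,x6},{x6,x7},{x2,x6,x7}}
  W245: {{x3,x6}}
  W345: {{x6,x7},{x2,x6,x7}}
  W1245: {{x3,x6}}
  W1345: {{x6,x7},{x2,x6,x7}}
C dims 7,11,7,2; δ0: rk 5, SNF 1^5; δ1: rk 5, SNF 1^5; δ2: rk 2, SNF 1^2
Ȟ^0: (7−5)−0=2 ⇒ Z^2
Ȟ^1: (11−5)−5=1 ⇒ Z
Ȟ^2: (7−2)−5=0 ⇒ 0


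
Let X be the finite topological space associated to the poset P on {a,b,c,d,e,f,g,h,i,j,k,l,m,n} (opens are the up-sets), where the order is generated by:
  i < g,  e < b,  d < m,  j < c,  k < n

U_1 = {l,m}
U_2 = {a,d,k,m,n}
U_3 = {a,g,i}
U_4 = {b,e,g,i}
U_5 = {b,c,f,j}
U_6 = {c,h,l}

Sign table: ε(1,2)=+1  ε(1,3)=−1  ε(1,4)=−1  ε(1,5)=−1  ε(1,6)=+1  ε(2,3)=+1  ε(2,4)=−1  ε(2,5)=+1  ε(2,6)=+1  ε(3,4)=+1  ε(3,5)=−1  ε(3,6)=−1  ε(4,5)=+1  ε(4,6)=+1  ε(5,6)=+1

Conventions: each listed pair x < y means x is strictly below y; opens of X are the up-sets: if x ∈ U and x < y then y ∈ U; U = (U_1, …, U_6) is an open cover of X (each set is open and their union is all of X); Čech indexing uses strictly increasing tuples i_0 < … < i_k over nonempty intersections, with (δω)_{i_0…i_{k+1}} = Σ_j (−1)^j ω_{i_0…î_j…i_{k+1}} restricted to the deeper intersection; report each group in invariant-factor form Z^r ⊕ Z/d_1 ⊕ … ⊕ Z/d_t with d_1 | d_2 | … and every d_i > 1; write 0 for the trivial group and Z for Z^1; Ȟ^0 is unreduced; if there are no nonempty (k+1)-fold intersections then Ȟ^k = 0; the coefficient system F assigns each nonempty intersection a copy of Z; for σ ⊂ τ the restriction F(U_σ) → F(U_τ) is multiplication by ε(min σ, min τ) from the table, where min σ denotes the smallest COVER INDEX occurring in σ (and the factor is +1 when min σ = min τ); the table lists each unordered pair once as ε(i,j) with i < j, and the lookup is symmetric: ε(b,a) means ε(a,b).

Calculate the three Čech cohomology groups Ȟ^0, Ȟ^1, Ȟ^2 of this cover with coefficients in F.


Ȟ^0 ≅ Z; Ȟ^1 ≅ Z; Ȟ^2 ≅ 0

intersection data:
  U12={m} U16={l} U23={a} U34={g,i} U45={b} U56={c}
C dims 6,6; δ0: rk 5, SNF 1^5
Ȟ^0 = (6 − 5) − 0 = 1, so Ȟ^0 ≅ Z
Ȟ^1 = (6 − 0) − 5 = 1, so Ȟ^1 ≅ Z
Ȟ^2 = (0 − 0) − 0 = 0, so Ȟ^2 ≅ 0


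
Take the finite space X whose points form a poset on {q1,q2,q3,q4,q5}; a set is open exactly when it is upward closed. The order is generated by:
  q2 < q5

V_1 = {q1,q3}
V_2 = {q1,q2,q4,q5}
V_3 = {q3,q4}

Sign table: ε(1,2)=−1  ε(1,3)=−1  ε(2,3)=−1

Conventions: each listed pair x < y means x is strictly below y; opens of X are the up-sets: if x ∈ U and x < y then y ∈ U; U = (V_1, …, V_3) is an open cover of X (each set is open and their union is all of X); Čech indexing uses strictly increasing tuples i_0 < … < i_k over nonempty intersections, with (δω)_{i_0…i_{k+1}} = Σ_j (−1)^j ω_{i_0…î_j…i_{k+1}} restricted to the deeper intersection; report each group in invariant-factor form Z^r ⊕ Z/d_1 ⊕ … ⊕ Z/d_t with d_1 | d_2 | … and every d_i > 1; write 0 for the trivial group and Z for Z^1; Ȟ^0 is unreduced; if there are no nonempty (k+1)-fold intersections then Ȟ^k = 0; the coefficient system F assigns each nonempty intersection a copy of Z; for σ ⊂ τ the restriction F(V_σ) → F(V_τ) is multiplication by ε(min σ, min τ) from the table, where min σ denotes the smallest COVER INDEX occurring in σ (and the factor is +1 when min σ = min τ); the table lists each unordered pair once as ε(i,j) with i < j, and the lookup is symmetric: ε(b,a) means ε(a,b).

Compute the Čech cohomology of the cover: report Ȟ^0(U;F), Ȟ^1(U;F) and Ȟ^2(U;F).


nonempty overlaps:
  V12={q1} V13={q3} V23={q4}
C dims 3,3; δ0: rk 3, SNF 1^2·2
degree 0: 3−3−0 = 0 → Ȟ^0 ≅ 0
degree 1: 3−0−3 = 0 plus torsion [2] → Ȟ^1 ≅ Z/2
degree 2: 0−0−0 = 0 → Ȟ^2 ≅ 0

Ȟ^0 ≅ 0; Ȟ^1 ≅ Z/2; Ȟ^2 ≅ 0


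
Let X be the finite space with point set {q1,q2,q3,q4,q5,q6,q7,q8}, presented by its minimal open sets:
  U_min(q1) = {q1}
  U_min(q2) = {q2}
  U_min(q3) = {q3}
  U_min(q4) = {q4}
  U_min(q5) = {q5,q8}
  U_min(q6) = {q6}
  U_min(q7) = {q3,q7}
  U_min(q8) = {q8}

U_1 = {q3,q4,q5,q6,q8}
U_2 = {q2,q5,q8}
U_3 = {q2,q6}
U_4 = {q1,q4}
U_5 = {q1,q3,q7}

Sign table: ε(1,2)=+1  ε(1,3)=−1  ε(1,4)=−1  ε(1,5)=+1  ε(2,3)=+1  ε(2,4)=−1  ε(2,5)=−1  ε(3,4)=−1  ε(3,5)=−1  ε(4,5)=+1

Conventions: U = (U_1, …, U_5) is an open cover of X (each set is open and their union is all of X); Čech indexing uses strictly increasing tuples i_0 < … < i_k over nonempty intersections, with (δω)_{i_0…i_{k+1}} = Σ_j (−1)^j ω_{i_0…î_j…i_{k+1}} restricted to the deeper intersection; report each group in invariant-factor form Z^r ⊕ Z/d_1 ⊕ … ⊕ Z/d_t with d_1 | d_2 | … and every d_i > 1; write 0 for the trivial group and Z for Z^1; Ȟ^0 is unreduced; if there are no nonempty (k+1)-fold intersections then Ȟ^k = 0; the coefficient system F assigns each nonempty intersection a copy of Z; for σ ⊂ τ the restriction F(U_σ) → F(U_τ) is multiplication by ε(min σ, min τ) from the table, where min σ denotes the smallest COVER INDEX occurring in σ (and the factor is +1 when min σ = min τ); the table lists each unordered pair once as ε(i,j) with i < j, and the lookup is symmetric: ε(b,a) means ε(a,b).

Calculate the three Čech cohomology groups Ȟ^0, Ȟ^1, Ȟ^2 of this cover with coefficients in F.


Ȟ^0(U;F) ≅ 0; Ȟ^1(U;F) ≅ Z ⊕ Z/2; Ȟ^2(U;F) ≅ 0

nerve of the cover:
  U12={q5,q8} U13={q6} U14={q4} U15={q3} U23={q2} U45={q1}
C dims 5,6; δ0: rk 5, SNF 1^4·2
Ȟ^0 = (5 − 5) − 0 = 0, so Ȟ^0 ≅ 0
Ȟ^1 = (6 − 0) − 5 = 1 plus torsion [2], so Ȟ^1 ≅ Z ⊕ Z/2
Ȟ^2 = (0 − 0) − 0 = 0, so Ȟ^2 ≅ 0


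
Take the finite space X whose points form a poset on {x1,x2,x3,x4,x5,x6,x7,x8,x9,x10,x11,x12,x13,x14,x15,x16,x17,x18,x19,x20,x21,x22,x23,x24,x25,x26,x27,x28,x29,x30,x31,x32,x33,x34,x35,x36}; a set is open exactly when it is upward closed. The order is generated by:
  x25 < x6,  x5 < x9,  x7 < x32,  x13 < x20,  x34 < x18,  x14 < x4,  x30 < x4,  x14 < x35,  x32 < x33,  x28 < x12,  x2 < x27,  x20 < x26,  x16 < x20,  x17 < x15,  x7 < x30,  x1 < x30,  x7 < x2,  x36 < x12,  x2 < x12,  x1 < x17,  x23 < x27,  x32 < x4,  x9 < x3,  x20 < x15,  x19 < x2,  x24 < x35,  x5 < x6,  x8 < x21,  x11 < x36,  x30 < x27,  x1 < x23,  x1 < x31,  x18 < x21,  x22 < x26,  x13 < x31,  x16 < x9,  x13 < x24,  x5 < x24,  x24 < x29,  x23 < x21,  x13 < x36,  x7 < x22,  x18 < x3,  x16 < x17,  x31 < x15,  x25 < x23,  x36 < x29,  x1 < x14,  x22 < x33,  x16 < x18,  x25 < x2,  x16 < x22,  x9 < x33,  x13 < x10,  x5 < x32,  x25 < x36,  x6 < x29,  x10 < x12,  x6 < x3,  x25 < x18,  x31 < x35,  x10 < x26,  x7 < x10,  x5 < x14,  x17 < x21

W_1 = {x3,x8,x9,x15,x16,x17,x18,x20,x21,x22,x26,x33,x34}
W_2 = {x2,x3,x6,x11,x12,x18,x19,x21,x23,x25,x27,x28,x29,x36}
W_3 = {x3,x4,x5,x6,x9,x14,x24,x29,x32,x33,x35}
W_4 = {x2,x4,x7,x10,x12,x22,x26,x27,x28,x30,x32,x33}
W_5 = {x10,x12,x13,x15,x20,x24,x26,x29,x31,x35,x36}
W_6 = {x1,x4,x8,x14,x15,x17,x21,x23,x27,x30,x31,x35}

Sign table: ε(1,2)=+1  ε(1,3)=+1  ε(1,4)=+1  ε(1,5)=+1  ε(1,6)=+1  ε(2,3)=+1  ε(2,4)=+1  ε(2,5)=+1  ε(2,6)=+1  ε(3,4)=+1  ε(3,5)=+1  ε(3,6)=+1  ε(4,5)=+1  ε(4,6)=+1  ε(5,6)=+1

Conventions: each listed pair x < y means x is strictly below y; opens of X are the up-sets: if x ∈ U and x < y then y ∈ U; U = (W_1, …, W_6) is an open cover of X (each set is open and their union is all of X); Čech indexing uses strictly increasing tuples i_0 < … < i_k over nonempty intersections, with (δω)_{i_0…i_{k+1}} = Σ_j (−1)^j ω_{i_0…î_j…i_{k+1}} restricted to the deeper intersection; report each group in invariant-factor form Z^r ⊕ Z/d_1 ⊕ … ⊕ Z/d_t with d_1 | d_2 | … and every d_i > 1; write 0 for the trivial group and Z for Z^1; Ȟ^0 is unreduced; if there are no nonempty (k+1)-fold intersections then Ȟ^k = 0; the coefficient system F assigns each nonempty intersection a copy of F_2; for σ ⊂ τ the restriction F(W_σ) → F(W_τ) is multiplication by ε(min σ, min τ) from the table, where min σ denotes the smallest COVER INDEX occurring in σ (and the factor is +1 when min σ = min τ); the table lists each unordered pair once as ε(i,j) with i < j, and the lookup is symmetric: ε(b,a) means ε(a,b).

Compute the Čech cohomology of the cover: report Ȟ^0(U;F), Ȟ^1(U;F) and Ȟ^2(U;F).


Ȟ^0 = Z/2,  Ȟ^1 = Z/2,  Ȟ^2 = Z/2

nerve of the cover:
  W12={x3,x18,x21} W13={x3,x9,x33} W14={x22,x26,x33} W15={x15,x20,x26} W16={x8,x15,x17,x21} W23={x3,x6,x29} W24={x2,x12,x27,x28} W25={x12,x29,x36} W26={x21,x23,x27} W34={x4,x32,x33} W35={x24,x29,x35} W36={x4,x14,x35} W45={x10,x12,x26} W46={x4,x27,x30} W56={x15,x31,x35}
  W123={x3} W126={x21} W134={x33} W145={x26} W156={x15} W235={x29} W245={x12} W246={x27} W346={x4} W356={x35}
C dims 6,15,10; δ0: rk_F2 5; δ1: rk_F2 9
Ȟ^0 = (6 − 5) − 0 = 1, so Ȟ^0 ≅ Z/2
Ȟ^1 = (15 − 9) − 5 = 1, so Ȟ^1 ≅ Z/2
Ȟ^2 = (10 − 0) − 9 = 1, so Ȟ^2 ≅ Z/2


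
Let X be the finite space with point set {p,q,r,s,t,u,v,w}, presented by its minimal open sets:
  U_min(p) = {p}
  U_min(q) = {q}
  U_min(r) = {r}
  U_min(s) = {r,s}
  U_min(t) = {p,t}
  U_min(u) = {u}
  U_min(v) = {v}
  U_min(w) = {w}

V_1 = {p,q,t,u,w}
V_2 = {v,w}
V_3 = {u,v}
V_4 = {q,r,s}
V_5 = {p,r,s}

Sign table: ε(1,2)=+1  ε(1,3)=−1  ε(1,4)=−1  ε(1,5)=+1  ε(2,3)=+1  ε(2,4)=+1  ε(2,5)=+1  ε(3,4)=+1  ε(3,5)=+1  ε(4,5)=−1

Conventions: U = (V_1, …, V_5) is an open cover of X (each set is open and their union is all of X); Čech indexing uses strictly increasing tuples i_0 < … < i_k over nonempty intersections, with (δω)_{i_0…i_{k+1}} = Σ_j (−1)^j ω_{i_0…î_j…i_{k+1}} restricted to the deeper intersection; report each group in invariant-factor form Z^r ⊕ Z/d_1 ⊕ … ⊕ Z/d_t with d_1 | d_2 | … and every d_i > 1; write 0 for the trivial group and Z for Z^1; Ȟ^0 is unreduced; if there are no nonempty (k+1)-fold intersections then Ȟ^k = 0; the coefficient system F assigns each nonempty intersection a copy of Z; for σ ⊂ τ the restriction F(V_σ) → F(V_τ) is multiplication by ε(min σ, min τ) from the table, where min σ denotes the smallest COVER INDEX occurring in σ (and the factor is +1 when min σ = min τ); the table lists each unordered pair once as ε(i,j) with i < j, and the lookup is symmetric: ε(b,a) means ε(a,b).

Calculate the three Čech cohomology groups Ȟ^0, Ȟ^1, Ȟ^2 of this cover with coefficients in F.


cover nerve:
  V12={w} V13={u} V14={q} V15={p} V23={v} V45={r,s}
C dims 5,6; δ0: rk 5, SNF 1^4·2
Ȟ^0: (5−5)−0=0 ⇒ 0
Ȟ^1: (6−0)−5=1 plus torsion [2] ⇒ Z ⊕ Z/2
Ȟ^2: (0−0)−0=0 ⇒ 0

Ȟ^0 = 0,  Ȟ^1 = Z ⊕ Z/2,  Ȟ^2 = 0


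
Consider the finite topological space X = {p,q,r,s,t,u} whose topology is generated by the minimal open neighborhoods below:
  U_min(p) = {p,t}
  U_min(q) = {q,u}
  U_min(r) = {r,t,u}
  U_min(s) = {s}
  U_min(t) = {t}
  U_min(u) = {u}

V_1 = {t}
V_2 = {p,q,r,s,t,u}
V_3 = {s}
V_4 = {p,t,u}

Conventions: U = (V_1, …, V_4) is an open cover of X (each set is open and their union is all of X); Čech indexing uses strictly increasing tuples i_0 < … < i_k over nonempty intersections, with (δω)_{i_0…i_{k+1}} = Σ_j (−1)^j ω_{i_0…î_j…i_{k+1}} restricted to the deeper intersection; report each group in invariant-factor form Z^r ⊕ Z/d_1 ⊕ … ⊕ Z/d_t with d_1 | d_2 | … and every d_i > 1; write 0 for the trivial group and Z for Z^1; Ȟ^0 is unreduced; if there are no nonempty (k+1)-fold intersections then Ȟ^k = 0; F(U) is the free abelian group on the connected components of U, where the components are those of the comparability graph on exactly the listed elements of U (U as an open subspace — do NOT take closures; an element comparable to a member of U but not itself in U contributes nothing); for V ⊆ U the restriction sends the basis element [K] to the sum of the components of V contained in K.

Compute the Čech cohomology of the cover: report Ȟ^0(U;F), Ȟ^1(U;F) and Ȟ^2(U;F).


Ȟ^0(U;F) ≅ Z^2, Ȟ^1(U;F) ≅ 0, Ȟ^2(U;F) ≅ 0

cover nerve:
  V12={t} V14={t} V23={s} V24={p,t,u}
  V124={t}
components per intersection:
  V1: {t}
  V2: {p,q,r,t,u} {s}
  V3: {s}
  V4: {p,t} {u}
  V12: {t}
  V14: {t}
  V23: {s}
  V24: {p,t} {u}
  V124: {t}
C dims 6,5,1; δ0: rk 4, SNF 1^4; δ1: rk 1, SNF 1^1
Ȟ^0: (6−4)−0=2 ⇒ Z^2
Ȟ^1: (5−1)−4=0 ⇒ 0
Ȟ^2: (1−0)−1=0 ⇒ 0
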